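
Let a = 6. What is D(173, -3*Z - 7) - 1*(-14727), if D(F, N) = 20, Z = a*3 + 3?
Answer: 14747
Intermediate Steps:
Z = 21 (Z = 6*3 + 3 = 18 + 3 = 21)
D(173, -3*Z - 7) - 1*(-14727) = 20 - 1*(-14727) = 20 + 14727 = 14747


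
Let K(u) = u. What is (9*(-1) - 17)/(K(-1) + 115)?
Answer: -13/57 ≈ -0.22807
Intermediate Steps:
(9*(-1) - 17)/(K(-1) + 115) = (9*(-1) - 17)/(-1 + 115) = (-9 - 17)/114 = (1/114)*(-26) = -13/57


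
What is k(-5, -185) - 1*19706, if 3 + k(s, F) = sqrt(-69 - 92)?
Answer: -19709 + I*sqrt(161) ≈ -19709.0 + 12.689*I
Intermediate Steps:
k(s, F) = -3 + I*sqrt(161) (k(s, F) = -3 + sqrt(-69 - 92) = -3 + sqrt(-161) = -3 + I*sqrt(161))
k(-5, -185) - 1*19706 = (-3 + I*sqrt(161)) - 1*19706 = (-3 + I*sqrt(161)) - 19706 = -19709 + I*sqrt(161)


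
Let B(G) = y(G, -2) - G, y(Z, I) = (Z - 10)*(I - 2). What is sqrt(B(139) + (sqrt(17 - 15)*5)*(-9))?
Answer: sqrt(-655 - 45*sqrt(2)) ≈ 26.807*I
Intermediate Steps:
y(Z, I) = (-10 + Z)*(-2 + I)
B(G) = 40 - 5*G (B(G) = (20 - 10*(-2) - 2*G - 2*G) - G = (20 + 20 - 2*G - 2*G) - G = (40 - 4*G) - G = 40 - 5*G)
sqrt(B(139) + (sqrt(17 - 15)*5)*(-9)) = sqrt((40 - 5*139) + (sqrt(17 - 15)*5)*(-9)) = sqrt((40 - 695) + (sqrt(2)*5)*(-9)) = sqrt(-655 + (5*sqrt(2))*(-9)) = sqrt(-655 - 45*sqrt(2))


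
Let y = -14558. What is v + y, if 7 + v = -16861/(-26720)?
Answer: -389159939/26720 ≈ -14564.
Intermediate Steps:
v = -170179/26720 (v = -7 - 16861/(-26720) = -7 - 16861*(-1/26720) = -7 + 16861/26720 = -170179/26720 ≈ -6.3690)
v + y = -170179/26720 - 14558 = -389159939/26720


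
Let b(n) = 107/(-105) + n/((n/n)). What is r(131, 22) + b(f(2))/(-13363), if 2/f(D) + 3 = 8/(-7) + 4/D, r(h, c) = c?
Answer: 6173747/280623 ≈ 22.000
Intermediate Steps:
f(D) = 2/(-29/7 + 4/D) (f(D) = 2/(-3 + (8/(-7) + 4/D)) = 2/(-3 + (8*(-1/7) + 4/D)) = 2/(-3 + (-8/7 + 4/D)) = 2/(-29/7 + 4/D))
b(n) = -107/105 + n (b(n) = 107*(-1/105) + n/1 = -107/105 + n*1 = -107/105 + n)
r(131, 22) + b(f(2))/(-13363) = 22 + (-107/105 - 14*2/(-28 + 29*2))/(-13363) = 22 + (-107/105 - 14*2/(-28 + 58))*(-1/13363) = 22 + (-107/105 - 14*2/30)*(-1/13363) = 22 + (-107/105 - 14*2*1/30)*(-1/13363) = 22 + (-107/105 - 14/15)*(-1/13363) = 22 - 41/21*(-1/13363) = 22 + 41/280623 = 6173747/280623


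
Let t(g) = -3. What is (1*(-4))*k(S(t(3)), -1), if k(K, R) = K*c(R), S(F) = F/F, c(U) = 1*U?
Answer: 4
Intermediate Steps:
c(U) = U
S(F) = 1
k(K, R) = K*R
(1*(-4))*k(S(t(3)), -1) = (1*(-4))*(1*(-1)) = -4*(-1) = 4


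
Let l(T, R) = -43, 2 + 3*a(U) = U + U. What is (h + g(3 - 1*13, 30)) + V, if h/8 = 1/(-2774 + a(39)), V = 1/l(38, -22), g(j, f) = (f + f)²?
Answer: 638235761/177289 ≈ 3600.0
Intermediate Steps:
g(j, f) = 4*f² (g(j, f) = (2*f)² = 4*f²)
a(U) = -⅔ + 2*U/3 (a(U) = -⅔ + (U + U)/3 = -⅔ + (2*U)/3 = -⅔ + 2*U/3)
V = -1/43 (V = 1/(-43) = -1/43 ≈ -0.023256)
h = -12/4123 (h = 8/(-2774 + (-⅔ + (⅔)*39)) = 8/(-2774 + (-⅔ + 26)) = 8/(-2774 + 76/3) = 8/(-8246/3) = 8*(-3/8246) = -12/4123 ≈ -0.0029105)
(h + g(3 - 1*13, 30)) + V = (-12/4123 + 4*30²) - 1/43 = (-12/4123 + 4*900) - 1/43 = (-12/4123 + 3600) - 1/43 = 14842788/4123 - 1/43 = 638235761/177289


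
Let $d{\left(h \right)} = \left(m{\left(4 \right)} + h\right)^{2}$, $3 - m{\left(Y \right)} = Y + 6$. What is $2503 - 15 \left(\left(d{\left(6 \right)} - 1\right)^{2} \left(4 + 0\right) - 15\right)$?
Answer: $2728$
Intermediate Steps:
$m{\left(Y \right)} = -3 - Y$ ($m{\left(Y \right)} = 3 - \left(Y + 6\right) = 3 - \left(6 + Y\right) = -3 - Y$)
$d{\left(h \right)} = \left(-7 + h\right)^{2}$ ($d{\left(h \right)} = \left(\left(-3 - 4\right) + h\right)^{2} = \left(-7 + h\right)^{2}$)
$2503 - 15 \left(\left(d{\left(6 \right)} - 1\right)^{2} \left(4 + 0\right) - 15\right) = 2503 - 15 \left(\left(\left(-7 + 6\right)^{2} - 1\right)^{2} \left(4 + 0\right) - 15\right) = 2503 - 15 \left(\left(\left(-1\right)^{2} - 1\right)^{2} \cdot 4 - 15\right) = 2503 - 15 \left(\left(1 - 1\right)^{2} \cdot 4 - 15\right) = 2503 - 15 \left(0^{2} \cdot 4 - 15\right) = 2503 - 15 \left(0 \cdot 4 - 15\right) = 2503 - 15 \left(0 - 15\right) = 2503 - -225 = 2503 + 225 = 2728$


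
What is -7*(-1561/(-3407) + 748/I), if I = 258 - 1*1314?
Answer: 143185/81768 ≈ 1.7511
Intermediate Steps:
I = -1056 (I = 258 - 1314 = -1056)
-7*(-1561/(-3407) + 748/I) = -7*(-1561/(-3407) + 748/(-1056)) = -7*(-1561*(-1/3407) + 748*(-1/1056)) = -7*(1561/3407 - 17/24) = -7*(-20455/81768) = 143185/81768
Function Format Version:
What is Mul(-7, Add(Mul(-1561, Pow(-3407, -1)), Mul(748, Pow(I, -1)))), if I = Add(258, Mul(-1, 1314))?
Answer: Rational(143185, 81768) ≈ 1.7511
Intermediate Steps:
I = -1056 (I = Add(258, -1314) = -1056)
Mul(-7, Add(Mul(-1561, Pow(-3407, -1)), Mul(748, Pow(I, -1)))) = Mul(-7, Add(Mul(-1561, Pow(-3407, -1)), Mul(748, Pow(-1056, -1)))) = Mul(-7, Add(Mul(-1561, Rational(-1, 3407)), Mul(748, Rational(-1, 1056)))) = Mul(-7, Add(Rational(1561, 3407), Rational(-17, 24))) = Mul(-7, Rational(-20455, 81768)) = Rational(143185, 81768)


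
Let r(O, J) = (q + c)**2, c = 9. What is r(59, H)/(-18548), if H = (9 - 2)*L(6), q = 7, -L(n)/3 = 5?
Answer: -64/4637 ≈ -0.013802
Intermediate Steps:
L(n) = -15 (L(n) = -3*5 = -15)
H = -105 (H = (9 - 2)*(-15) = 7*(-15) = -105)
r(O, J) = 256 (r(O, J) = (7 + 9)**2 = 16**2 = 256)
r(59, H)/(-18548) = 256/(-18548) = 256*(-1/18548) = -64/4637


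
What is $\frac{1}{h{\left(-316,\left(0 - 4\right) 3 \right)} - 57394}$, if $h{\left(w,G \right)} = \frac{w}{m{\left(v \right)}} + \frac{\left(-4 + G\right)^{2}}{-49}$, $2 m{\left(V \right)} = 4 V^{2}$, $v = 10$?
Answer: $- \frac{2450}{140631971} \approx -1.7421 \cdot 10^{-5}$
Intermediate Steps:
$m{\left(V \right)} = 2 V^{2}$ ($m{\left(V \right)} = \frac{4 V^{2}}{2} = 2 V^{2}$)
$h{\left(w,G \right)} = - \frac{\left(-4 + G\right)^{2}}{49} + \frac{w}{200}$ ($h{\left(w,G \right)} = \frac{w}{2 \cdot 10^{2}} + \frac{\left(-4 + G\right)^{2}}{-49} = \frac{w}{2 \cdot 100} + \left(-4 + G\right)^{2} \left(- \frac{1}{49}\right) = \frac{w}{200} - \frac{\left(-4 + G\right)^{2}}{49} = - \frac{\left(-4 + G\right)^{2}}{49} + \frac{w}{200}$)
$\frac{1}{h{\left(-316,\left(0 - 4\right) 3 \right)} - 57394} = \frac{1}{\left(- \frac{\left(-4 + \left(0 - 4\right) 3\right)^{2}}{49} + \frac{1}{200} \left(-316\right)\right) - 57394} = \frac{1}{\left(- \frac{\left(-4 - 12\right)^{2}}{49} - \frac{79}{50}\right) - 57394} = \frac{1}{\left(- \frac{\left(-16\right)^{2}}{49} - \frac{79}{50}\right) - 57394} = \frac{1}{\left(\left(- \frac{1}{49}\right) 256 - \frac{79}{50}\right) - 57394} = \frac{1}{\left(- \frac{256}{49} - \frac{79}{50}\right) - 57394} = \frac{1}{- \frac{16671}{2450} - 57394} = \frac{1}{- \frac{140631971}{2450}} = - \frac{2450}{140631971}$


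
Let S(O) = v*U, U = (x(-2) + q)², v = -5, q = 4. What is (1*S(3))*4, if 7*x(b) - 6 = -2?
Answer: -20480/49 ≈ -417.96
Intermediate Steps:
x(b) = 4/7 (x(b) = 6/7 + (⅐)*(-2) = 6/7 - 2/7 = 4/7)
U = 1024/49 (U = (4/7 + 4)² = (32/7)² = 1024/49 ≈ 20.898)
S(O) = -5120/49 (S(O) = -5*1024/49 = -5120/49)
(1*S(3))*4 = (1*(-5120/49))*4 = -5120/49*4 = -20480/49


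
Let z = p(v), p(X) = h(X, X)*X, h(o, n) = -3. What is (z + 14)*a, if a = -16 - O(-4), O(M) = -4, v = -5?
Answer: -348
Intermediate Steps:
p(X) = -3*X
a = -12 (a = -16 - 1*(-4) = -16 + 4 = -12)
z = 15 (z = -3*(-5) = 15)
(z + 14)*a = (15 + 14)*(-12) = 29*(-12) = -348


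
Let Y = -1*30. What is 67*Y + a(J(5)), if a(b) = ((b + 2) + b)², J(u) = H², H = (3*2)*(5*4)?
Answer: 829553194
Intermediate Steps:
Y = -30
H = 120 (H = 6*20 = 120)
J(u) = 14400 (J(u) = 120² = 14400)
a(b) = (2 + 2*b)² (a(b) = ((2 + b) + b)² = (2 + 2*b)²)
67*Y + a(J(5)) = 67*(-30) + 4*(1 + 14400)² = -2010 + 4*14401² = -2010 + 4*207388801 = -2010 + 829555204 = 829553194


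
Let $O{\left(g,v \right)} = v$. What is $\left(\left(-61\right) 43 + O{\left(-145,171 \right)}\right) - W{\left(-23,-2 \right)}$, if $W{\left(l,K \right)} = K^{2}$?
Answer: $-2456$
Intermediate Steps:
$\left(\left(-61\right) 43 + O{\left(-145,171 \right)}\right) - W{\left(-23,-2 \right)} = \left(\left(-61\right) 43 + 171\right) - \left(-2\right)^{2} = \left(-2623 + 171\right) - 4 = -2452 - 4 = -2456$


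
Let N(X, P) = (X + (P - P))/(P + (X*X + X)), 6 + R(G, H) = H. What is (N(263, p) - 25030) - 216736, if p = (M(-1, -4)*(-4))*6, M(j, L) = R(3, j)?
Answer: -16826913337/69600 ≈ -2.4177e+5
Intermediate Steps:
R(G, H) = -6 + H
M(j, L) = -6 + j
p = 168 (p = ((-6 - 1)*(-4))*6 = -7*(-4)*6 = 28*6 = 168)
N(X, P) = X/(P + X + X²) (N(X, P) = (X + 0)/(P + (X² + X)) = X/(P + (X + X²)) = X/(P + X + X²))
(N(263, p) - 25030) - 216736 = (263/(168 + 263 + 263²) - 25030) - 216736 = (263/(168 + 263 + 69169) - 25030) - 216736 = (263/69600 - 25030) - 216736 = -1742087737/69600 - 216736 = -16826913337/69600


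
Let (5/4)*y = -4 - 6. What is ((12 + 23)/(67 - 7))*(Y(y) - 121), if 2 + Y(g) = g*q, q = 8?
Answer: -1309/12 ≈ -109.08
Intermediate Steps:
y = -8 (y = 4*(-4 - 6)/5 = (⅘)*(-10) = -8)
Y(g) = -2 + 8*g (Y(g) = -2 + g*8 = -2 + 8*g)
((12 + 23)/(67 - 7))*(Y(y) - 121) = ((12 + 23)/(67 - 7))*((-2 + 8*(-8)) - 121) = (35/60)*((-2 - 64) - 121) = (35*(1/60))*(-66 - 121) = (7/12)*(-187) = -1309/12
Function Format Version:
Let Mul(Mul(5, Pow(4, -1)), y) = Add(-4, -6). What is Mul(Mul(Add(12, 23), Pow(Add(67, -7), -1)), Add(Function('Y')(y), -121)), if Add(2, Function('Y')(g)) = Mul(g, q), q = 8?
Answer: Rational(-1309, 12) ≈ -109.08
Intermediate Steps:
y = -8 (y = Mul(Rational(4, 5), Add(-4, -6)) = Mul(Rational(4, 5), -10) = -8)
Function('Y')(g) = Add(-2, Mul(8, g)) (Function('Y')(g) = Add(-2, Mul(g, 8)) = Add(-2, Mul(8, g)))
Mul(Mul(Add(12, 23), Pow(Add(67, -7), -1)), Add(Function('Y')(y), -121)) = Mul(Mul(Add(12, 23), Pow(Add(67, -7), -1)), Add(Add(-2, Mul(8, -8)), -121)) = Mul(Mul(35, Pow(60, -1)), Add(Add(-2, -64), -121)) = Mul(Mul(35, Rational(1, 60)), Add(-66, -121)) = Mul(Rational(7, 12), -187) = Rational(-1309, 12)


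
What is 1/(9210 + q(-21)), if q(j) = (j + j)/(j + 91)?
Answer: 5/46047 ≈ 0.00010858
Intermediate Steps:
q(j) = 2*j/(91 + j) (q(j) = (2*j)/(91 + j) = 2*j/(91 + j))
1/(9210 + q(-21)) = 1/(9210 + 2*(-21)/(91 - 21)) = 1/(9210 + 2*(-21)/70) = 1/(9210 + 2*(-21)*(1/70)) = 1/(9210 - 3/5) = 1/(46047/5) = 5/46047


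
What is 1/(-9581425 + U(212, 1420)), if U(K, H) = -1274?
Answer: -1/9582699 ≈ -1.0435e-7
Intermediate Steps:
1/(-9581425 + U(212, 1420)) = 1/(-9581425 - 1274) = 1/(-9582699) = -1/9582699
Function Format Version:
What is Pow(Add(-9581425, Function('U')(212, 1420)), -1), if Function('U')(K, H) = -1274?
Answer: Rational(-1, 9582699) ≈ -1.0435e-7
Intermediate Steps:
Pow(Add(-9581425, Function('U')(212, 1420)), -1) = Pow(Add(-9581425, -1274), -1) = Pow(-9582699, -1) = Rational(-1, 9582699)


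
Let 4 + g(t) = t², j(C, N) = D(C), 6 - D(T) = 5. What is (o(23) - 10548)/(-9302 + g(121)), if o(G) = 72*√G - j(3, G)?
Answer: -959/485 + 72*√23/5335 ≈ -1.9126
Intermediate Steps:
D(T) = 1 (D(T) = 6 - 1*5 = 6 - 5 = 1)
j(C, N) = 1
g(t) = -4 + t²
o(G) = -1 + 72*√G (o(G) = 72*√G - 1*1 = 72*√G - 1 = -1 + 72*√G)
(o(23) - 10548)/(-9302 + g(121)) = ((-1 + 72*√23) - 10548)/(-9302 + (-4 + 121²)) = (-10549 + 72*√23)/(-9302 + (-4 + 14641)) = (-10549 + 72*√23)/(-9302 + 14637) = (-10549 + 72*√23)/5335 = (-10549 + 72*√23)*(1/5335) = -959/485 + 72*√23/5335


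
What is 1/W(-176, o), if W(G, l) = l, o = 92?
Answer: 1/92 ≈ 0.010870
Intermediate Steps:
1/W(-176, o) = 1/92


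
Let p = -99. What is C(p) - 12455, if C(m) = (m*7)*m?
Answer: 56152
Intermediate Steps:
C(m) = 7*m**2 (C(m) = (7*m)*m = 7*m**2)
C(p) - 12455 = 7*(-99)**2 - 12455 = 7*9801 - 12455 = 68607 - 12455 = 56152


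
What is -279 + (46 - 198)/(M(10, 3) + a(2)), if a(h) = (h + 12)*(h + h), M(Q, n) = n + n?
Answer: -8725/31 ≈ -281.45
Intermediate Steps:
M(Q, n) = 2*n
a(h) = 2*h*(12 + h) (a(h) = (12 + h)*(2*h) = 2*h*(12 + h))
-279 + (46 - 198)/(M(10, 3) + a(2)) = -279 + (46 - 198)/(2*3 + 2*2*(12 + 2)) = -279 - 152/(6 + 2*2*14) = -279 - 152/(6 + 56) = -279 - 152/62 = -279 - 152*1/62 = -279 - 76/31 = -8725/31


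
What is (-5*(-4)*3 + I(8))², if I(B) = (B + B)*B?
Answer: 35344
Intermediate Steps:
I(B) = 2*B² (I(B) = (2*B)*B = 2*B²)
(-5*(-4)*3 + I(8))² = (-5*(-4)*3 + 2*8²)² = (20*3 + 2*64)² = (60 + 128)² = 188² = 35344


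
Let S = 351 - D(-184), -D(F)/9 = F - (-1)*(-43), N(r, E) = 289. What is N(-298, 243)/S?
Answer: -289/1692 ≈ -0.17080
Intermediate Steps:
D(F) = 387 - 9*F (D(F) = -9*(F - (-1)*(-43)) = -9*(F - 1*43) = -9*(F - 43) = -9*(-43 + F) = 387 - 9*F)
S = -1692 (S = 351 - (387 - 9*(-184)) = 351 - (387 + 1656) = 351 - 1*2043 = 351 - 2043 = -1692)
N(-298, 243)/S = 289/(-1692) = 289*(-1/1692) = -289/1692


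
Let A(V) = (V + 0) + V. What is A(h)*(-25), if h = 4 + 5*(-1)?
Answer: 50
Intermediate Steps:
h = -1 (h = 4 - 5 = -1)
A(V) = 2*V (A(V) = V + V = 2*V)
A(h)*(-25) = (2*(-1))*(-25) = -2*(-25) = 50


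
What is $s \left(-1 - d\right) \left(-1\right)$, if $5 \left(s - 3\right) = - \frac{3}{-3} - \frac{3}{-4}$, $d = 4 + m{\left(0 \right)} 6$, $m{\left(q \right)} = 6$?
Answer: $\frac{2747}{20} \approx 137.35$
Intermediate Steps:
$d = 40$ ($d = 4 + 6 \cdot 6 = 4 + 36 = 40$)
$s = \frac{67}{20}$ ($s = 3 + \frac{- \frac{3}{-3} - \frac{3}{-4}}{5} = 3 + \frac{\left(-3\right) \left(- \frac{1}{3}\right) - - \frac{3}{4}}{5} = 3 + \frac{1 + \frac{3}{4}}{5} = 3 + \frac{1}{5} \cdot \frac{7}{4} = 3 + \frac{7}{20} = \frac{67}{20} \approx 3.35$)
$s \left(-1 - d\right) \left(-1\right) = \frac{67 \left(-1 - 40\right)}{20} \left(-1\right) = \frac{67}{20} \left(-41\right) \left(-1\right) = \left(- \frac{2747}{20}\right) \left(-1\right) = \frac{2747}{20}$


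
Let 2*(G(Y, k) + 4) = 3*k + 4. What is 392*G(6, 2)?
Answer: 392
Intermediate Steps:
G(Y, k) = -2 + 3*k/2 (G(Y, k) = -4 + (3*k + 4)/2 = -4 + (4 + 3*k)/2 = -4 + (2 + 3*k/2) = -2 + 3*k/2)
392*G(6, 2) = 392*(-2 + (3/2)*2) = 392*(-2 + 3) = 392*1 = 392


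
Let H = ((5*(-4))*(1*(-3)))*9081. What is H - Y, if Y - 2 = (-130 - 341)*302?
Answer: 687100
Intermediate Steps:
Y = -142240 (Y = 2 + (-130 - 341)*302 = 2 - 471*302 = 2 - 142242 = -142240)
H = 544860 (H = -20*(-3)*9081 = 60*9081 = 544860)
H - Y = 544860 - 1*(-142240) = 544860 + 142240 = 687100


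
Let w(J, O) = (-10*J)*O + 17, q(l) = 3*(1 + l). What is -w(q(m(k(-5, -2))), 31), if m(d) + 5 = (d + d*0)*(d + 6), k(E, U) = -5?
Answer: -8387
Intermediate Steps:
m(d) = -5 + d*(6 + d) (m(d) = -5 + (d + d*0)*(d + 6) = -5 + (d + 0)*(6 + d) = -5 + d*(6 + d))
q(l) = 3 + 3*l
w(J, O) = 17 - 10*J*O (w(J, O) = -10*J*O + 17 = 17 - 10*J*O)
-w(q(m(k(-5, -2))), 31) = -(17 - 10*(3 + 3*(-5 + (-5)² + 6*(-5)))*31) = -(17 - 10*(3 + 3*(-5 + 25 - 30))*31) = -(17 - 10*(3 + 3*(-10))*31) = -(17 - 10*(3 - 30)*31) = -(17 - 10*(-27)*31) = -(17 + 8370) = -1*8387 = -8387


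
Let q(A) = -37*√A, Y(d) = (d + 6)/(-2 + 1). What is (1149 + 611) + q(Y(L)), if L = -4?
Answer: 1760 - 37*I*√2 ≈ 1760.0 - 52.326*I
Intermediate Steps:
Y(d) = -6 - d (Y(d) = (6 + d)/(-1) = (6 + d)*(-1) = -6 - d)
(1149 + 611) + q(Y(L)) = (1149 + 611) - 37*√(-6 - 1*(-4)) = 1760 - 37*√(-6 + 4) = 1760 - 37*I*√2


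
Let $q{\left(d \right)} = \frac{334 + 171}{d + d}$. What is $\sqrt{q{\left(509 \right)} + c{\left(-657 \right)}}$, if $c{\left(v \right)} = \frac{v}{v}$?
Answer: $\frac{\sqrt{1550414}}{1018} \approx 1.2231$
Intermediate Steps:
$q{\left(d \right)} = \frac{505}{2 d}$
$c{\left(v \right)} = 1$
$\sqrt{q{\left(509 \right)} + c{\left(-657 \right)}} = \sqrt{\frac{505}{2 \cdot 509} + 1} = \sqrt{\frac{505}{2} \cdot \frac{1}{509} + 1} = \sqrt{\frac{505}{1018} + 1} = \sqrt{\frac{1523}{1018}} = \frac{\sqrt{1550414}}{1018}$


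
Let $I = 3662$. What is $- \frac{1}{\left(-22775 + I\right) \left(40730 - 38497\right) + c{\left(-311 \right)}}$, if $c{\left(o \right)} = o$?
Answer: $\frac{1}{42679640} \approx 2.343 \cdot 10^{-8}$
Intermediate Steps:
$- \frac{1}{\left(-22775 + I\right) \left(40730 - 38497\right) + c{\left(-311 \right)}} = - \frac{1}{\left(-22775 + 3662\right) \left(40730 - 38497\right) - 311} = - \frac{1}{\left(-19113\right) 2233 - 311} = - \frac{1}{-42679329 - 311} = - \frac{1}{-42679640} = \left(-1\right) \left(- \frac{1}{42679640}\right) = \frac{1}{42679640}$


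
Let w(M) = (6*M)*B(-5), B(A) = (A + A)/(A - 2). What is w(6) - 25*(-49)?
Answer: 8935/7 ≈ 1276.4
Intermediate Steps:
B(A) = 2*A/(-2 + A) (B(A) = (2*A)/(-2 + A) = 2*A/(-2 + A))
w(M) = 60*M/7 (w(M) = (6*M)*(2*(-5)/(-2 - 5)) = (6*M)*(2*(-5)/(-7)) = (6*M)*(2*(-5)*(-⅐)) = (6*M)*(10/7) = 60*M/7)
w(6) - 25*(-49) = (60/7)*6 - 25*(-49) = 360/7 + 1225 = 8935/7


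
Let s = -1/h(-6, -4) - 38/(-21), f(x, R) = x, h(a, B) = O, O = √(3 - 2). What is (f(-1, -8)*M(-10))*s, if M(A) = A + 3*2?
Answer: 68/21 ≈ 3.2381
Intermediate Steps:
O = 1 (O = √1 = 1)
h(a, B) = 1
s = 17/21 (s = -1/1 - 38/(-21) = -1*1 - 38*(-1/21) = -1 + 38/21 = 17/21 ≈ 0.80952)
M(A) = 6 + A (M(A) = A + 6 = 6 + A)
(f(-1, -8)*M(-10))*s = -(6 - 10)*(17/21) = -1*(-4)*(17/21) = 4*(17/21) = 68/21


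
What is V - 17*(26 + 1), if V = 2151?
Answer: 1692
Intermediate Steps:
V - 17*(26 + 1) = 2151 - 17*(26 + 1) = 2151 - 17*27 = 2151 - 459 = 1692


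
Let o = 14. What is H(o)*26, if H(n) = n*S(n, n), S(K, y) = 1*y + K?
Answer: 10192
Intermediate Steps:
S(K, y) = K + y (S(K, y) = y + K = K + y)
H(n) = 2*n² (H(n) = n*(n + n) = n*(2*n) = 2*n²)
H(o)*26 = (2*14²)*26 = (2*196)*26 = 392*26 = 10192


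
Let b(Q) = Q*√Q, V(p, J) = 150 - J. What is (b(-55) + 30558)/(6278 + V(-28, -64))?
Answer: 5093/1082 - 55*I*√55/6492 ≈ 4.707 - 0.06283*I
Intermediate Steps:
b(Q) = Q^(3/2)
(b(-55) + 30558)/(6278 + V(-28, -64)) = ((-55)^(3/2) + 30558)/(6278 + (150 - 1*(-64))) = (-55*I*√55 + 30558)/(6278 + (150 + 64)) = (30558 - 55*I*√55)/(6278 + 214) = (30558 - 55*I*√55)/6492 = (30558 - 55*I*√55)*(1/6492) = 5093/1082 - 55*I*√55/6492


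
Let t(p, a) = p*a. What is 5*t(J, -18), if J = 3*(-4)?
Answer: 1080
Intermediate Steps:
J = -12
t(p, a) = a*p
5*t(J, -18) = 5*(-18*(-12)) = 5*216 = 1080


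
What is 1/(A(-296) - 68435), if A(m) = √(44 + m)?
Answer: -68435/4683349477 - 6*I*√7/4683349477 ≈ -1.4612e-5 - 3.3896e-9*I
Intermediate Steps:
1/(A(-296) - 68435) = 1/(√(44 - 296) - 68435) = 1/(√(-252) - 68435) = 1/(6*I*√7 - 68435) = 1/(-68435 + 6*I*√7)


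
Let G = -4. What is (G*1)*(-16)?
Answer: 64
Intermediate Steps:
(G*1)*(-16) = -4*1*(-16) = -4*(-16) = 64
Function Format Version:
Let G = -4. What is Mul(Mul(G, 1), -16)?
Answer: 64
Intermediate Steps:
Mul(Mul(G, 1), -16) = Mul(Mul(-4, 1), -16) = Mul(-4, -16) = 64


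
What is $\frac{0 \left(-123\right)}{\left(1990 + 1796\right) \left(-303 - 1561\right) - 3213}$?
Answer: $0$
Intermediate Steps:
$\frac{0 \left(-123\right)}{\left(1990 + 1796\right) \left(-303 - 1561\right) - 3213} = \frac{0}{3786 \left(-1864\right) - 3213} = \frac{0}{-7057104 - 3213} = \frac{0}{-7060317} = 0 \left(- \frac{1}{7060317}\right) = 0$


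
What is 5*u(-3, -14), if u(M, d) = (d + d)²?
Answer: 3920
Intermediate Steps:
u(M, d) = 4*d² (u(M, d) = (2*d)² = 4*d²)
5*u(-3, -14) = 5*(4*(-14)²) = 5*(4*196) = 5*784 = 3920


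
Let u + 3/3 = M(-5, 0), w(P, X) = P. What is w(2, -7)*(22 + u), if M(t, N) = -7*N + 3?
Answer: 48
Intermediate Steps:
M(t, N) = 3 - 7*N
u = 2 (u = -1 + (3 - 7*0) = -1 + (3 + 0) = -1 + 3 = 2)
w(2, -7)*(22 + u) = 2*(22 + 2) = 2*24 = 48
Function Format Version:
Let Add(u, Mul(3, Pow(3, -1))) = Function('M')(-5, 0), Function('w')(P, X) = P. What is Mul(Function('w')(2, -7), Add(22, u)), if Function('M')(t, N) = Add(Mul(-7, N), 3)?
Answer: 48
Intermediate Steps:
Function('M')(t, N) = Add(3, Mul(-7, N))
u = 2 (u = Add(-1, Add(3, Mul(-7, 0))) = Add(-1, Add(3, 0)) = Add(-1, 3) = 2)
Mul(Function('w')(2, -7), Add(22, u)) = Mul(2, Add(22, 2)) = Mul(2, 24) = 48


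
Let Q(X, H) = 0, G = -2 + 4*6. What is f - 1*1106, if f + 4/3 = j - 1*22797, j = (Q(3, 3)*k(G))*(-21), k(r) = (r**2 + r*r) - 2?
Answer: -71713/3 ≈ -23904.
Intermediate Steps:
G = 22 (G = -2 + 24 = 22)
k(r) = -2 + 2*r**2 (k(r) = (r**2 + r**2) - 2 = 2*r**2 - 2 = -2 + 2*r**2)
j = 0 (j = (0*(-2 + 2*22**2))*(-21) = (0*(-2 + 2*484))*(-21) = (0*(-2 + 968))*(-21) = (0*966)*(-21) = 0*(-21) = 0)
f = -68395/3 (f = -4/3 + (0 - 1*22797) = -4/3 + (0 - 22797) = -4/3 - 22797 = -68395/3 ≈ -22798.)
f - 1*1106 = -68395/3 - 1*1106 = -68395/3 - 1106 = -71713/3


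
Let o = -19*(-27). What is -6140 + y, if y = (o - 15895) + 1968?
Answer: -19554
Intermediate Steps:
o = 513
y = -13414 (y = (513 - 15895) + 1968 = -15382 + 1968 = -13414)
-6140 + y = -6140 - 13414 = -19554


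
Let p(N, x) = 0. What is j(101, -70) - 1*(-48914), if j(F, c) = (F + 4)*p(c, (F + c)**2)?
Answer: 48914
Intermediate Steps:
j(F, c) = 0 (j(F, c) = (F + 4)*0 = (4 + F)*0 = 0)
j(101, -70) - 1*(-48914) = 0 - 1*(-48914) = 0 + 48914 = 48914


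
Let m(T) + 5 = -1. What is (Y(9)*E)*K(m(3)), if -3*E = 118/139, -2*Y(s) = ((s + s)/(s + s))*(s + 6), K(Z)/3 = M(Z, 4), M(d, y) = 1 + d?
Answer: -4425/139 ≈ -31.835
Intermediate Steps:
m(T) = -6 (m(T) = -5 - 1 = -6)
K(Z) = 3 + 3*Z (K(Z) = 3*(1 + Z) = 3 + 3*Z)
Y(s) = -3 - s/2 (Y(s) = -(s + s)/(s + s)*(s + 6)/2 = -(2*s)/((2*s))*(6 + s)/2 = -(2*s)*(1/(2*s))*(6 + s)/2 = -(6 + s)/2 = -3 - s/2)
E = -118/417 (E = -118/(3*139) = -⅓*118/139 = -118/417 ≈ -0.28297)
(Y(9)*E)*K(m(3)) = ((-3 - ½*9)*(-118/417))*(3 + 3*(-6)) = ((-3 - 9/2)*(-118/417))*(3 - 18) = -15/2*(-118/417)*(-15) = (295/139)*(-15) = -4425/139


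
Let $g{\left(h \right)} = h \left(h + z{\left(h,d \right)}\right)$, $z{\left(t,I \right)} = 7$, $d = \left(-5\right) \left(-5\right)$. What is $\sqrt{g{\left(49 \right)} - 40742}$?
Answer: $3 i \sqrt{4222} \approx 194.93 i$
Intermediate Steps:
$d = 25$
$g{\left(h \right)} = h \left(7 + h\right)$ ($g{\left(h \right)} = h \left(h + 7\right) = h \left(7 + h\right)$)
$\sqrt{g{\left(49 \right)} - 40742} = \sqrt{49 \left(7 + 49\right) - 40742} = \sqrt{49 \cdot 56 - 40742} = \sqrt{2744 - 40742} = \sqrt{-37998} = 3 i \sqrt{4222}$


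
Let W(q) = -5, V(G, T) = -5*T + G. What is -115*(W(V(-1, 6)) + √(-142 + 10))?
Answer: 575 - 230*I*√33 ≈ 575.0 - 1321.3*I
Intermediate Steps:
V(G, T) = G - 5*T
-115*(W(V(-1, 6)) + √(-142 + 10)) = -115*(-5 + √(-142 + 10)) = -115*(-5 + √(-132)) = -115*(-5 + 2*I*√33) = 575 - 230*I*√33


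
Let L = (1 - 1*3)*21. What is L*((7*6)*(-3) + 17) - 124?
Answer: 4454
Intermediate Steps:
L = -42 (L = (1 - 3)*21 = -2*21 = -42)
L*((7*6)*(-3) + 17) - 124 = -42*((7*6)*(-3) + 17) - 124 = -42*(42*(-3) + 17) - 124 = -42*(-126 + 17) - 124 = -42*(-109) - 124 = 4578 - 124 = 4454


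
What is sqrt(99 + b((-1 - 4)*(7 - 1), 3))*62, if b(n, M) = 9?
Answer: 372*sqrt(3) ≈ 644.32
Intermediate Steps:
sqrt(99 + b((-1 - 4)*(7 - 1), 3))*62 = sqrt(99 + 9)*62 = sqrt(108)*62 = (6*sqrt(3))*62 = 372*sqrt(3)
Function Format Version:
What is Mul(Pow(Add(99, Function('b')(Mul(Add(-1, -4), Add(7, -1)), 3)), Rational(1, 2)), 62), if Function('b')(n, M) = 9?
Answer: Mul(372, Pow(3, Rational(1, 2))) ≈ 644.32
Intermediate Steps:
Mul(Pow(Add(99, Function('b')(Mul(Add(-1, -4), Add(7, -1)), 3)), Rational(1, 2)), 62) = Mul(Pow(Add(99, 9), Rational(1, 2)), 62) = Mul(Pow(108, Rational(1, 2)), 62) = Mul(Mul(6, Pow(3, Rational(1, 2))), 62) = Mul(372, Pow(3, Rational(1, 2)))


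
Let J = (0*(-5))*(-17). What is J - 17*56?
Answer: -952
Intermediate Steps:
J = 0 (J = 0*(-17) = 0)
J - 17*56 = 0 - 17*56 = 0 - 1*952 = 0 - 952 = -952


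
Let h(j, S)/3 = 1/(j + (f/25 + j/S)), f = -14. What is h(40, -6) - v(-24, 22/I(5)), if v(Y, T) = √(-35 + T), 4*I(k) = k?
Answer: 225/2458 - I*√435/5 ≈ 0.091538 - 4.1713*I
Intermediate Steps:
I(k) = k/4
h(j, S) = 3/(-14/25 + j + j/S) (h(j, S) = 3/(j + (-14/25 + j/S)) = 3/(-14/25 + j + j/S))
h(40, -6) - v(-24, 22/I(5)) = 75*(-6)/(-14*(-6) + 25*40 + 25*(-6)*40) - √(-35 + 22/(((¼)*5))) = 75*(-6)/(84 + 1000 - 6000) - √(-35 + 22/(5/4)) = 75*(-6)/(-4916) - √(-35 + 22*(⅘)) = 75*(-6)*(-1/4916) - √(-35 + 88/5) = 225/2458 - √(-87/5) = 225/2458 - I*√435/5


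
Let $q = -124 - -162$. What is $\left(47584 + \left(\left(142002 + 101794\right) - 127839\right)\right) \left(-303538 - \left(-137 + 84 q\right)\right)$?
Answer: $-50140525813$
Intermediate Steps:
$q = 38$ ($q = -124 + 162 = 38$)
$\left(47584 + \left(\left(142002 + 101794\right) - 127839\right)\right) \left(-303538 - \left(-137 + 84 q\right)\right) = \left(47584 + \left(\left(142002 + 101794\right) - 127839\right)\right) \left(-303538 + \left(\left(-84\right) 38 + 137\right)\right) = \left(47584 + \left(243796 - 127839\right)\right) \left(-303538 + \left(-3192 + 137\right)\right) = \left(47584 + 115957\right) \left(-303538 - 3055\right) = 163541 \left(-306593\right) = -50140525813$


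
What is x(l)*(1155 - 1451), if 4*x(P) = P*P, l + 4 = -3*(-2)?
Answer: -296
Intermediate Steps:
l = 2 (l = -4 - 3*(-2) = -4 + 6 = 2)
x(P) = P²/4 (x(P) = (P*P)/4 = P²/4)
x(l)*(1155 - 1451) = ((¼)*2²)*(1155 - 1451) = ((¼)*4)*(-296) = 1*(-296) = -296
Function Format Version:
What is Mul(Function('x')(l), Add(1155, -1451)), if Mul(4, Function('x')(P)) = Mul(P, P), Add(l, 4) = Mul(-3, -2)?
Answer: -296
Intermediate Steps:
l = 2 (l = Add(-4, Mul(-3, -2)) = Add(-4, 6) = 2)
Function('x')(P) = Mul(Rational(1, 4), Pow(P, 2)) (Function('x')(P) = Mul(Rational(1, 4), Mul(P, P)) = Mul(Rational(1, 4), Pow(P, 2)))
Mul(Function('x')(l), Add(1155, -1451)) = Mul(Mul(Rational(1, 4), Pow(2, 2)), Add(1155, -1451)) = Mul(Mul(Rational(1, 4), 4), -296) = Mul(1, -296) = -296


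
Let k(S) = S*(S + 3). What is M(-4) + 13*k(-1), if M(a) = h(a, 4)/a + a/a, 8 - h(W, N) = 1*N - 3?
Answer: -107/4 ≈ -26.750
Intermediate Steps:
h(W, N) = 11 - N (h(W, N) = 8 - (1*N - 3) = 8 - (N - 3) = 8 - (-3 + N) = 8 + (3 - N) = 11 - N)
M(a) = 1 + 7/a (M(a) = (11 - 1*4)/a + a/a = (11 - 4)/a + 1 = 7/a + 1 = 1 + 7/a)
k(S) = S*(3 + S)
M(-4) + 13*k(-1) = (7 - 4)/(-4) + 13*(-(3 - 1)) = -¼*3 + 13*(-1*2) = -¾ + 13*(-2) = -¾ - 26 = -107/4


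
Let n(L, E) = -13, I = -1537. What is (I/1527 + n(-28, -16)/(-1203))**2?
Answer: 41306497600/41660483881 ≈ 0.99150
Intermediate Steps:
(I/1527 + n(-28, -16)/(-1203))**2 = (-1537/1527 - 13/(-1203))**2 = (-1537*1/1527 - 13*(-1/1203))**2 = (-1537/1527 + 13/1203)**2 = (-203240/204109)**2 = 41306497600/41660483881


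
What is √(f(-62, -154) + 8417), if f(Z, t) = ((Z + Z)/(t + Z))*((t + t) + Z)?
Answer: 2*√166143/9 ≈ 90.579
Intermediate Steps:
f(Z, t) = 2*Z*(Z + 2*t)/(Z + t) (f(Z, t) = ((2*Z)/(Z + t))*(2*t + Z) = (2*Z/(Z + t))*(Z + 2*t) = 2*Z*(Z + 2*t)/(Z + t))
√(f(-62, -154) + 8417) = √(2*(-62)*(-62 + 2*(-154))/(-62 - 154) + 8417) = √(2*(-62)*(-62 - 308)/(-216) + 8417) = √(2*(-62)*(-1/216)*(-370) + 8417) = √(-5735/27 + 8417) = √(221524/27) = 2*√166143/9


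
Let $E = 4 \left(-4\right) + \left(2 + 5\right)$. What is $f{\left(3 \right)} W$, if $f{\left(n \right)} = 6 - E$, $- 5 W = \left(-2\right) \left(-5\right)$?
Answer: $-30$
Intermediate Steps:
$E = -9$ ($E = -16 + 7 = -9$)
$W = -2$ ($W = - \frac{\left(-2\right) \left(-5\right)}{5} = \left(- \frac{1}{5}\right) 10 = -2$)
$f{\left(n \right)} = 15$ ($f{\left(n \right)} = 6 - -9 = 6 + 9 = 15$)
$f{\left(3 \right)} W = 15 \left(-2\right) = -30$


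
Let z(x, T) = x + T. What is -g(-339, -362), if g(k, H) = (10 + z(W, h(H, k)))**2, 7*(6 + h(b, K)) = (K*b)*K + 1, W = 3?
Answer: -1730672488227904/49 ≈ -3.5320e+13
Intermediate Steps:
h(b, K) = -41/7 + b*K**2/7 (h(b, K) = -6 + ((K*b)*K + 1)/7 = -6 + (b*K**2 + 1)/7 = -6 + (1 + b*K**2)/7 = -6 + (1/7 + b*K**2/7) = -41/7 + b*K**2/7)
z(x, T) = T + x
g(k, H) = (50/7 + H*k**2/7)**2 (g(k, H) = (10 + ((-41/7 + H*k**2/7) + 3))**2 = (10 + (-20/7 + H*k**2/7))**2 = (50/7 + H*k**2/7)**2)
-g(-339, -362) = -(50 - 362*(-339)**2)**2/49 = -(50 - 362*114921)**2/49 = -(50 - 41601402)**2/49 = -(-41601352)**2/49 = -1730672488227904/49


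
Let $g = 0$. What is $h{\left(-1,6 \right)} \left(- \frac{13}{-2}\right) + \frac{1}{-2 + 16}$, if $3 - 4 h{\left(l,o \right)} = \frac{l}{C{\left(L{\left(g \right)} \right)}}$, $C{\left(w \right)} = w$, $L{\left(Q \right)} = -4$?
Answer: $\frac{1017}{224} \approx 4.5402$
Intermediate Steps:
$h{\left(l,o \right)} = \frac{3}{4} + \frac{l}{16}$ ($h{\left(l,o \right)} = \frac{3}{4} - \frac{l \frac{1}{-4}}{4} = \frac{3}{4} - \frac{l \left(- \frac{1}{4}\right)}{4} = \frac{3}{4} - \frac{\left(- \frac{1}{4}\right) l}{4} = \frac{3}{4} + \frac{l}{16}$)
$h{\left(-1,6 \right)} \left(- \frac{13}{-2}\right) + \frac{1}{-2 + 16} = \left(\frac{3}{4} + \frac{1}{16} \left(-1\right)\right) \left(- \frac{13}{-2}\right) + \frac{1}{-2 + 16} = \left(\frac{3}{4} - \frac{1}{16}\right) \left(\left(-13\right) \left(- \frac{1}{2}\right)\right) + \frac{1}{14} = \frac{11}{16} \cdot \frac{13}{2} + \frac{1}{14} = \frac{143}{32} + \frac{1}{14} = \frac{1017}{224}$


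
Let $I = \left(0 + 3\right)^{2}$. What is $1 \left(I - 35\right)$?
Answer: $-26$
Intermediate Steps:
$I = 9$ ($I = 3^{2} = 9$)
$1 \left(I - 35\right) = 1 \left(9 - 35\right) = 1 \left(-26\right) = -26$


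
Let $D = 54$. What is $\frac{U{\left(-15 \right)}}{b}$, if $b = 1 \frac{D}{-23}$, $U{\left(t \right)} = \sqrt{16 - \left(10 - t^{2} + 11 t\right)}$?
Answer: $- \frac{23 \sqrt{11}}{9} \approx -8.4758$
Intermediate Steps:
$U{\left(t \right)} = \sqrt{6 + t^{2} - 11 t}$ ($U{\left(t \right)} = \sqrt{16 - \left(10 - t^{2} + 11 t\right)} = \sqrt{6 + t^{2} - 11 t}$)
$b = - \frac{54}{23}$ ($b = 1 \frac{54}{-23} = 1 \cdot 54 \left(- \frac{1}{23}\right) = 1 \left(- \frac{54}{23}\right) = - \frac{54}{23} \approx -2.3478$)
$\frac{U{\left(-15 \right)}}{b} = \frac{\sqrt{6 + \left(-15\right)^{2} - -165}}{- \frac{54}{23}} = \sqrt{6 + 225 + 165} \left(- \frac{23}{54}\right) = \sqrt{396} \left(- \frac{23}{54}\right) = 6 \sqrt{11} \left(- \frac{23}{54}\right) = - \frac{23 \sqrt{11}}{9}$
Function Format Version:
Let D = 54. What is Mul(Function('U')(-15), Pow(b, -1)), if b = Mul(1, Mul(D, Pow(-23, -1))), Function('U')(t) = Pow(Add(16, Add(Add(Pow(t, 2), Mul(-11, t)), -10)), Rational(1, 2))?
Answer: Mul(Rational(-23, 9), Pow(11, Rational(1, 2))) ≈ -8.4758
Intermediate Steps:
Function('U')(t) = Pow(Add(6, Pow(t, 2), Mul(-11, t)), Rational(1, 2)) (Function('U')(t) = Pow(Add(16, Add(-10, Pow(t, 2), Mul(-11, t))), Rational(1, 2)) = Pow(Add(6, Pow(t, 2), Mul(-11, t)), Rational(1, 2)))
b = Rational(-54, 23) (b = Mul(1, Mul(54, Pow(-23, -1))) = Mul(1, Mul(54, Rational(-1, 23))) = Mul(1, Rational(-54, 23)) = Rational(-54, 23) ≈ -2.3478)
Mul(Function('U')(-15), Pow(b, -1)) = Mul(Pow(Add(6, Pow(-15, 2), Mul(-11, -15)), Rational(1, 2)), Pow(Rational(-54, 23), -1)) = Mul(Pow(Add(6, 225, 165), Rational(1, 2)), Rational(-23, 54)) = Mul(Pow(396, Rational(1, 2)), Rational(-23, 54)) = Mul(Mul(6, Pow(11, Rational(1, 2))), Rational(-23, 54)) = Mul(Rational(-23, 9), Pow(11, Rational(1, 2)))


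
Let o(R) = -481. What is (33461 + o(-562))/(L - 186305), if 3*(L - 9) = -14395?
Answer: -98940/573283 ≈ -0.17259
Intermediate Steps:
L = -14368/3 (L = 9 + (⅓)*(-14395) = 9 - 14395/3 = -14368/3 ≈ -4789.3)
(33461 + o(-562))/(L - 186305) = (33461 - 481)/(-14368/3 - 186305) = 32980/(-573283/3) = 32980*(-3/573283) = -98940/573283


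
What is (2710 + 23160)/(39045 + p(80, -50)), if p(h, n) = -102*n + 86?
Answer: 25870/44231 ≈ 0.58488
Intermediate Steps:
p(h, n) = 86 - 102*n
(2710 + 23160)/(39045 + p(80, -50)) = (2710 + 23160)/(39045 + (86 - 102*(-50))) = 25870/(39045 + (86 + 5100)) = 25870/(39045 + 5186) = 25870/44231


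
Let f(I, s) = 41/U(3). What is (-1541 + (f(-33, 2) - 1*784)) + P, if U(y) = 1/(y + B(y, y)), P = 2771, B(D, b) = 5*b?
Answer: 1184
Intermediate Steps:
U(y) = 1/(6*y) (U(y) = 1/(y + 5*y) = 1/(6*y))
f(I, s) = 738 (f(I, s) = 41/(((1/6)/3)) = 41/(((1/6)*(1/3))) = 41/(1/18) = 41*18 = 738)
(-1541 + (f(-33, 2) - 1*784)) + P = (-1541 + (738 - 1*784)) + 2771 = (-1541 + (738 - 784)) + 2771 = (-1541 - 46) + 2771 = -1587 + 2771 = 1184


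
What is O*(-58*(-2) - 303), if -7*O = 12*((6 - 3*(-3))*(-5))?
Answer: -168300/7 ≈ -24043.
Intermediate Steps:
O = 900/7 (O = -12*(6 - 3*(-3))*(-5)/7 = -12*(6 + 9)*(-5)/7 = -12*15*(-5)/7 = -12*(-75)/7 = -1/7*(-900) = 900/7 ≈ 128.57)
O*(-58*(-2) - 303) = 900*(-58*(-2) - 303)/7 = 900*(116 - 303)/7 = (900/7)*(-187) = -168300/7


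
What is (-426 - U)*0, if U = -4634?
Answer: 0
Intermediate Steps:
(-426 - U)*0 = (-426 - 1*(-4634))*0 = (-426 + 4634)*0 = 4208*0 = 0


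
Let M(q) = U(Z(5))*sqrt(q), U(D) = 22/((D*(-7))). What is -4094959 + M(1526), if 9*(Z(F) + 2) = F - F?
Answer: -4094959 + 11*sqrt(1526)/7 ≈ -4.0949e+6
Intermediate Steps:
Z(F) = -2 (Z(F) = -2 + (F - F)/9 = -2 + (1/9)*0 = -2 + 0 = -2)
U(D) = -22/(7*D) (U(D) = 22/((-7*D)) = 22*(-1/(7*D)) = -22/(7*D))
M(q) = 11*sqrt(q)/7 (M(q) = (-22/7/(-2))*sqrt(q) = (-22/7*(-1/2))*sqrt(q) = 11*sqrt(q)/7)
-4094959 + M(1526) = -4094959 + 11*sqrt(1526)/7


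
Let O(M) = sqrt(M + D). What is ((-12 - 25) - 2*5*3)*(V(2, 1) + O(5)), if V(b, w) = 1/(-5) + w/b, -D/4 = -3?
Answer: -201/10 - 67*sqrt(17) ≈ -296.35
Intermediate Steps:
D = 12 (D = -4*(-3) = 12)
O(M) = sqrt(12 + M) (O(M) = sqrt(M + 12) = sqrt(12 + M))
V(b, w) = -1/5 + w/b (V(b, w) = 1*(-1/5) + w/b = -1/5 + w/b)
((-12 - 25) - 2*5*3)*(V(2, 1) + O(5)) = ((-12 - 25) - 2*5*3)*((1 - 1/5*2)/2 + sqrt(12 + 5)) = (-37 - 10*3)*((1 - 2/5)/2 + sqrt(17)) = (-37 - 30)*((1/2)*(3/5) + sqrt(17)) = -67*(3/10 + sqrt(17)) = -201/10 - 67*sqrt(17)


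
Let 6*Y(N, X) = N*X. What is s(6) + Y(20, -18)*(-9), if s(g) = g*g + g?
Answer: 582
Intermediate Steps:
Y(N, X) = N*X/6 (Y(N, X) = (N*X)/6 = N*X/6)
s(g) = g + g² (s(g) = g² + g = g + g²)
s(6) + Y(20, -18)*(-9) = 6*(1 + 6) + ((⅙)*20*(-18))*(-9) = 6*7 - 60*(-9) = 42 + 540 = 582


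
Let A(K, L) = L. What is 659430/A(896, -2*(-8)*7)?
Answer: 329715/56 ≈ 5887.8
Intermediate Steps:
659430/A(896, -2*(-8)*7) = 659430/((-2*(-8)*7)) = 659430/((16*7)) = 659430/112 = 659430*(1/112) = 329715/56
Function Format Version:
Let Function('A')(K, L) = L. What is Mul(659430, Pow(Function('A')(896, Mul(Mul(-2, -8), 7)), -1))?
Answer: Rational(329715, 56) ≈ 5887.8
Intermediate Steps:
Mul(659430, Pow(Function('A')(896, Mul(Mul(-2, -8), 7)), -1)) = Mul(659430, Pow(Mul(Mul(-2, -8), 7), -1)) = Mul(659430, Pow(Mul(16, 7), -1)) = Mul(659430, Pow(112, -1)) = Mul(659430, Rational(1, 112)) = Rational(329715, 56)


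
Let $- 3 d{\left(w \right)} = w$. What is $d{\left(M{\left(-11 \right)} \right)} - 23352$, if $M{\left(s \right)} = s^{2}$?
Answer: $- \frac{70177}{3} \approx -23392.0$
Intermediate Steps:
$d{\left(w \right)} = - \frac{w}{3}$
$d{\left(M{\left(-11 \right)} \right)} - 23352 = - \frac{\left(-11\right)^{2}}{3} - 23352 = \left(- \frac{1}{3}\right) 121 - 23352 = - \frac{121}{3} - 23352 = - \frac{70177}{3}$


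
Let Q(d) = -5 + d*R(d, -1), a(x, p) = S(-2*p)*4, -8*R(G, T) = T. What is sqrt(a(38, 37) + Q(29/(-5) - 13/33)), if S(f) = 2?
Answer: sqrt(242385)/330 ≈ 1.4919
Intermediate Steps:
R(G, T) = -T/8
a(x, p) = 8 (a(x, p) = 2*4 = 8)
Q(d) = -5 + d/8 (Q(d) = -5 + d*(-1/8*(-1)) = -5 + d*(1/8) = -5 + d/8)
sqrt(a(38, 37) + Q(29/(-5) - 13/33)) = sqrt(8 + (-5 + (29/(-5) - 13/33)/8)) = sqrt(8 + (-5 + (29*(-1/5) - 13*1/33)/8)) = sqrt(8 + (-5 + (-29/5 - 13/33)/8)) = sqrt(8 + (-5 + (1/8)*(-1022/165))) = sqrt(8 + (-5 - 511/660)) = sqrt(8 - 3811/660) = sqrt(1469/660) = sqrt(242385)/330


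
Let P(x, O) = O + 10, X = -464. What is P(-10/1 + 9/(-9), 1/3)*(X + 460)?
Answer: -124/3 ≈ -41.333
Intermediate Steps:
P(x, O) = 10 + O
P(-10/1 + 9/(-9), 1/3)*(X + 460) = (10 + 1/3)*(-464 + 460) = (10 + 1/3)*(-4) = (31/3)*(-4) = -124/3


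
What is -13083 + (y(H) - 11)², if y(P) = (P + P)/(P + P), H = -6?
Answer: -12983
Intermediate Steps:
y(P) = 1 (y(P) = (2*P)/((2*P)) = (2*P)*(1/(2*P)) = 1)
-13083 + (y(H) - 11)² = -13083 + (1 - 11)² = -13083 + (-10)² = -13083 + 100 = -12983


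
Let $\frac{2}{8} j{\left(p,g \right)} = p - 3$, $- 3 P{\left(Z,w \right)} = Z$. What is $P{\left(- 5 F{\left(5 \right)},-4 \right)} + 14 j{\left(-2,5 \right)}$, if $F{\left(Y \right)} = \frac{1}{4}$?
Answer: $- \frac{3355}{12} \approx -279.58$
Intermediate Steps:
$F{\left(Y \right)} = \frac{1}{4}$
$P{\left(Z,w \right)} = - \frac{Z}{3}$
$j{\left(p,g \right)} = -12 + 4 p$ ($j{\left(p,g \right)} = 4 \left(p - 3\right) = 4 \left(-3 + p\right) = -12 + 4 p$)
$P{\left(- 5 F{\left(5 \right)},-4 \right)} + 14 j{\left(-2,5 \right)} = - \frac{\left(-5\right) \frac{1}{4}}{3} + 14 \left(-12 + 4 \left(-2\right)\right) = \left(- \frac{1}{3}\right) \left(- \frac{5}{4}\right) + 14 \left(-12 - 8\right) = \frac{5}{12} + 14 \left(-20\right) = \frac{5}{12} - 280 = - \frac{3355}{12}$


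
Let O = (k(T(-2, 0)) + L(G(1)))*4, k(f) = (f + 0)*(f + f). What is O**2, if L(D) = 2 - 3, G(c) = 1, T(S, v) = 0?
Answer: 16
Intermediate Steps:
L(D) = -1
k(f) = 2*f**2 (k(f) = f*(2*f) = 2*f**2)
O = -4 (O = (2*0**2 - 1)*4 = (2*0 - 1)*4 = (0 - 1)*4 = -1*4 = -4)
O**2 = (-4)**2 = 16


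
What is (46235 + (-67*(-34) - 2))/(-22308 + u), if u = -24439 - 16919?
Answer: -48511/63666 ≈ -0.76196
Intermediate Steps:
u = -41358
(46235 + (-67*(-34) - 2))/(-22308 + u) = (46235 + (-67*(-34) - 2))/(-22308 - 41358) = (46235 + (2278 - 2))/(-63666) = (46235 + 2276)*(-1/63666) = 48511*(-1/63666) = -48511/63666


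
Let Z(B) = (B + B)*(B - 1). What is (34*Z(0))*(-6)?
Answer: 0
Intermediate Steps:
Z(B) = 2*B*(-1 + B) (Z(B) = (2*B)*(-1 + B) = 2*B*(-1 + B))
(34*Z(0))*(-6) = (34*(2*0*(-1 + 0)))*(-6) = (34*(2*0*(-1)))*(-6) = (34*0)*(-6) = 0*(-6) = 0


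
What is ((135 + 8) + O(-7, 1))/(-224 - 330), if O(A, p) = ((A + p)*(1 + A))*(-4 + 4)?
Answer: -143/554 ≈ -0.25812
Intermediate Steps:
O(A, p) = 0 (O(A, p) = ((1 + A)*(A + p))*0 = 0)
((135 + 8) + O(-7, 1))/(-224 - 330) = ((135 + 8) + 0)/(-224 - 330) = (143 + 0)/(-554) = 143*(-1/554) = -143/554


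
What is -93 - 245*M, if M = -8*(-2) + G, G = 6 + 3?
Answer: -6218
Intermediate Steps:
G = 9
M = 25 (M = -8*(-2) + 9 = 16 + 9 = 25)
-93 - 245*M = -93 - 245*25 = -93 - 6125 = -6218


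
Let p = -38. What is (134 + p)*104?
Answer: 9984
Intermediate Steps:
(134 + p)*104 = (134 - 38)*104 = 96*104 = 9984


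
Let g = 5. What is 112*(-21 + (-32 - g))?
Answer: -6496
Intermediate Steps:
112*(-21 + (-32 - g)) = 112*(-21 + (-32 - 1*5)) = 112*(-21 + (-32 - 5)) = 112*(-21 - 37) = 112*(-58) = -6496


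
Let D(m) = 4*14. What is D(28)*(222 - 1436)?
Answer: -67984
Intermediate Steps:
D(m) = 56
D(28)*(222 - 1436) = 56*(222 - 1436) = 56*(-1214) = -67984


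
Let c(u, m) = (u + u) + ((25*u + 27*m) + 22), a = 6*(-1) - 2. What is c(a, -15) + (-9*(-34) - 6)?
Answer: -299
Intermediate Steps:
a = -8 (a = -6 - 2 = -8)
c(u, m) = 22 + 27*m + 27*u (c(u, m) = 2*u + (22 + 25*u + 27*m) = 22 + 27*m + 27*u)
c(a, -15) + (-9*(-34) - 6) = (22 + 27*(-15) + 27*(-8)) + (-9*(-34) - 6) = (22 - 405 - 216) + (306 - 6) = -599 + 300 = -299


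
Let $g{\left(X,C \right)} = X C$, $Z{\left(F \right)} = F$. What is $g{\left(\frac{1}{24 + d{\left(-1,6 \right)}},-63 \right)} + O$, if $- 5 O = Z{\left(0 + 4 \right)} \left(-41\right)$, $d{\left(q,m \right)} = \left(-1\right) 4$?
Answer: $\frac{593}{20} \approx 29.65$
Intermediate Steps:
$d{\left(q,m \right)} = -4$
$O = \frac{164}{5}$ ($O = - \frac{\left(0 + 4\right) \left(-41\right)}{5} = - \frac{4 \left(-41\right)}{5} = \left(- \frac{1}{5}\right) \left(-164\right) = \frac{164}{5} \approx 32.8$)
$g{\left(X,C \right)} = C X$
$g{\left(\frac{1}{24 + d{\left(-1,6 \right)}},-63 \right)} + O = - \frac{63}{24 - 4} + \frac{164}{5} = - \frac{63}{20} + \frac{164}{5} = \frac{593}{20}$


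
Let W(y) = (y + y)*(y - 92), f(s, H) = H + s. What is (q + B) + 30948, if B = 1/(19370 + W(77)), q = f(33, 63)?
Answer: 529610641/17060 ≈ 31044.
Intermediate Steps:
W(y) = 2*y*(-92 + y) (W(y) = (2*y)*(-92 + y) = 2*y*(-92 + y))
q = 96 (q = 63 + 33 = 96)
B = 1/17060 (B = 1/(19370 + 2*77*(-92 + 77)) = 1/(19370 + 2*77*(-15)) = 1/(19370 - 2310) = 1/17060 ≈ 5.8617e-5)
(q + B) + 30948 = (96 + 1/17060) + 30948 = 1637761/17060 + 30948 = 529610641/17060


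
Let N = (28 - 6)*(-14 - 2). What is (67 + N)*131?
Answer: -37335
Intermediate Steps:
N = -352 (N = 22*(-16) = -352)
(67 + N)*131 = (67 - 352)*131 = -285*131 = -37335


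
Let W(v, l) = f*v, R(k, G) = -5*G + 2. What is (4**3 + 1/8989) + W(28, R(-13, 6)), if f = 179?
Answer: 45628165/8989 ≈ 5076.0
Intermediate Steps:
R(k, G) = 2 - 5*G
W(v, l) = 179*v
(4**3 + 1/8989) + W(28, R(-13, 6)) = (4**3 + 1/8989) + 179*28 = (64 + 1/8989) + 5012 = 575297/8989 + 5012 = 45628165/8989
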